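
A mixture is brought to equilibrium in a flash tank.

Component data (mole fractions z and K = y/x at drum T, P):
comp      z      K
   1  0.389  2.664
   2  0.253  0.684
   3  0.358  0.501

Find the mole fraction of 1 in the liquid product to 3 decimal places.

Newton iteration, V/F⁰ = 0.5:
  V/F = 0.500: g = 0.0203, g' = -0.515 → V/F = 0.540
Converged at V/F = 0.540.
Compositions from xᵢ = zᵢ/(1+V/F(Kᵢ−1)), yᵢ = Kᵢxᵢ:
  1: x = 0.205, y = 0.546
  2: x = 0.305, y = 0.209
  3: x = 0.490, y = 0.246

x_1 = 0.205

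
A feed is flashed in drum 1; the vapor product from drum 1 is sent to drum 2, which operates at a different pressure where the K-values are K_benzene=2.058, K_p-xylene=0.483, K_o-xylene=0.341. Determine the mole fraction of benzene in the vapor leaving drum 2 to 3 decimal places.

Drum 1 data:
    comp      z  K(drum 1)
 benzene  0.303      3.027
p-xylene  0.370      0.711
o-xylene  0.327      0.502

y_benzene (drum 2) = 0.727

Drum 1:
Rachford–Rice: g(ψ₁) = Σ zᵢ(Kᵢ−1)/(1+ψ₁(Kᵢ−1)) = 0.
Check two-phase: ΣzᵢKᵢ = 1.344 > 1 and Σzᵢ/Kᵢ = 1.272 > 1, so g(0) = 0.344 > 0 and g(1) = -0.272 < 0.
Newton iteration, ψ₁⁰ = 0.45:
  ψ₁ = 0.450: g = -0.0116, g' = -0.516 → ψ₁ = 0.428
Converged at ψ₁ = 0.428.
Drum-1 compositions:
  benzene: x = 0.162, y = 0.491
  p-xylene: x = 0.422, y = 0.300
  o-xylene: x = 0.416, y = 0.209
Drum-2 feed = drum-1 vapor: z₂ = (0.4912, 0.3002, 0.2086).
Drum 2:
Newton–Raphson from ψ₂ = 0.46:
  ψ₂ = 0.460: g = -0.0513, g' = -0.573 → ψ₂ = 0.371
  ψ₂ = 0.371: g = -0.0005, g' = -0.565 → ψ₂ = 0.370
Converged at ψ₂ = 0.370.
  benzene: x = 0.353, y = 0.727
  p-xylene: x = 0.371, y = 0.179
  o-xylene: x = 0.276, y = 0.094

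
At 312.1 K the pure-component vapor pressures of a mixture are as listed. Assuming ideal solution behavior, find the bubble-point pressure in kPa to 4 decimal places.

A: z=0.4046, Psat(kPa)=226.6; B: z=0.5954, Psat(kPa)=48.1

Pbub = 120.3211 kPa

At the bubble point ψ → 0, so ΣzᵢKᵢ = 1 with Kᵢ = Pᵢˢᵃᵗ/P ⇒ P = ΣzᵢPᵢˢᵃᵗ.
P = 0.4046·226.6 + 0.5954·48.1 = 120.3211 kPa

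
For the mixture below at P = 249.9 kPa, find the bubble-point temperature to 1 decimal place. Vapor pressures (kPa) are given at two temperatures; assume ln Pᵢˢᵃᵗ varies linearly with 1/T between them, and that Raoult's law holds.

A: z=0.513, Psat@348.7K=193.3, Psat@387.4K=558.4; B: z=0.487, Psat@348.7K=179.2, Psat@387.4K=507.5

Bubble-point temperature: ΣzᵢPᵢˢᵃᵗ(T) = P. Interpolate ln Pᵢˢᵃᵗ = aᵢ + bᵢ/T.
  T = 348.7 K: ΣzᵢPᵢˢᵃᵗ = 186.43 kPa
  T = 387.4 K: ΣzᵢPᵢˢᵃᵗ = 533.61 kPa
  T = 368.0 K: ΣzᵢPᵢˢᵃᵗ = 323.81 kPa
  T = 358.4 K: ΣzᵢPᵢˢᵃᵗ = 247.89 kPa
  T = 363.2 K: ΣzᵢPᵢˢᵃᵗ = 283.82 kPa
  T = 360.8 K: ΣzᵢPᵢˢᵃᵗ = 265.36 kPa
Interpolating between 358.4 K and 360.8 K gives T ≈ 358.7 K.

T = 358.7 K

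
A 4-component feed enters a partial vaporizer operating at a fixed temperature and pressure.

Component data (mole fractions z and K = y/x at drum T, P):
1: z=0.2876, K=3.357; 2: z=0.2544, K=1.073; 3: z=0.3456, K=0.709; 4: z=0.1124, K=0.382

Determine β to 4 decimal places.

β = 0.7608

Let β = V/F and solve Σ zᵢ(Kᵢ−1)/(1+β(Kᵢ−1)) = 0.
Feasibility: ΣzᵢKᵢ = 1.5264, Σzᵢ/Kᵢ = 1.1045 — both > 1, two phases present.
Newton–Raphson from β = 0.5:
  β = 0.5000: g = 0.11086, g' = -0.4679 → β = 0.7369
  β = 0.7369: g = 0.00972, g' = -0.4067 → β = 0.7608
Converged at β = 0.7608.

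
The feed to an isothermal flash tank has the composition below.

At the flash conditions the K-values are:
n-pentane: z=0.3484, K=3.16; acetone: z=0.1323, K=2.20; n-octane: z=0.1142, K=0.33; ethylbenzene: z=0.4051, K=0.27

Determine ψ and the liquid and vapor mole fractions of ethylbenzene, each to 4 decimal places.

ψ = 0.3896, x_ethylbenzene = 0.5661, y_ethylbenzene = 0.1529

Let ψ = V/F and solve Σ zᵢ(Kᵢ−1)/(1+ψ(Kᵢ−1)) = 0.
Check two-phase: ΣzᵢKᵢ = 1.5391 > 1 and Σzᵢ/Kᵢ = 2.0168 > 1, so g(0) = 0.5391 > 0 and g(1) = -1.0168 < 0.
Iterate (Newton) starting at ψ = 0.5:
  ψ = 0.5000: g = -0.11974, g' = -1.1014 → ψ = 0.3913
  ψ = 0.3913: g = -0.00179, g' = -1.0828 → ψ = 0.3896
Converged at ψ = 0.3896.
Compositions from xᵢ = zᵢ/(1+ψ(Kᵢ−1)), yᵢ = Kᵢxᵢ:
  n-pentane: x = 0.1892, y = 0.5978
  acetone: x = 0.0901, y = 0.1983
  n-octane: x = 0.1545, y = 0.0510
  ethylbenzene: x = 0.5661, y = 0.1529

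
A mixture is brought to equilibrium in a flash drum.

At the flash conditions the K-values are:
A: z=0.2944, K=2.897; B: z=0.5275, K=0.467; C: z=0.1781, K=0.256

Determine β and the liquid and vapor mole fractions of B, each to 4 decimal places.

Let β = V/F and solve Σ zᵢ(Kᵢ−1)/(1+β(Kᵢ−1)) = 0.
g(0) = ΣzᵢKᵢ − 1 = 0.1448 and g(1) = 1 − Σzᵢ/Kᵢ = -0.9269, so a root lies in (0, 1).
Iterate (Newton) starting at β = 0.49:
  β = 0.4900: g = -0.29963, g' = -0.8032 → β = 0.1170
  β = 0.1170: g = 0.01207, g' = -0.9983 → β = 0.1291
  β = 0.1291: g = 0.00013, g' = -0.9771 → β = 0.1292
Converged at β = 0.1292.
Compositions from xᵢ = zᵢ/(1+β(Kᵢ−1)), yᵢ = Kᵢxᵢ:
  A: x = 0.2365, y = 0.6850
  B: x = 0.5665, y = 0.2646
  C: x = 0.1970, y = 0.0504

β = 0.1292, x_B = 0.5665, y_B = 0.2646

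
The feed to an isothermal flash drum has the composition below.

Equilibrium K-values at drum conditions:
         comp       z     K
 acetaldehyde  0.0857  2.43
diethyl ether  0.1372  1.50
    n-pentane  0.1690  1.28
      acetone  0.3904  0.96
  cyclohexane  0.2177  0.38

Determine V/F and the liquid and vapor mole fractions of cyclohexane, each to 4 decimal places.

Material balance + equilibrium reduce to Σ zᵢ(Kᵢ−1)/(1+V/F(Kᵢ−1)) = 0.
Check two-phase: ΣzᵢKᵢ = 1.0879 > 1 and Σzᵢ/Kᵢ = 1.2383 > 1, so g(0) = 0.0879 > 0 and g(1) = -0.2383 < 0.
Iterate (Newton) starting at V/F = 0.5:
  V/F = 0.5000: g = -0.04370, g' = -0.2682 → V/F = 0.3370
  V/F = 0.3370: g = -0.00181, g' = -0.2504 → V/F = 0.3298
Converged at V/F = 0.3298.
Compositions from xᵢ = zᵢ/(1+V/F(Kᵢ−1)), yᵢ = Kᵢxᵢ:
  acetaldehyde: x = 0.0582, y = 0.1415
  diethyl ether: x = 0.1178, y = 0.1767
  n-pentane: x = 0.1547, y = 0.1980
  acetone: x = 0.3956, y = 0.3798
  cyclohexane: x = 0.2737, y = 0.1040

V/F = 0.3298, x_cyclohexane = 0.2737, y_cyclohexane = 0.1040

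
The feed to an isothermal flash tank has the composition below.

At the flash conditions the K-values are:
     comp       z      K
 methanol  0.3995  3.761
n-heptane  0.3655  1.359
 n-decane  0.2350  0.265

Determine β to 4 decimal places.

Newton iteration, β⁰ = 0.5:
  β = 0.5000: g = 0.30152, g' = -0.8886 → β = 0.8393
  β = 0.8393: g = -0.01752, g' = -1.1695 → β = 0.8243
  β = 0.8243: g = -0.00031, g' = -1.1291 → β = 0.8241
Converged at β = 0.8241.

β = 0.8241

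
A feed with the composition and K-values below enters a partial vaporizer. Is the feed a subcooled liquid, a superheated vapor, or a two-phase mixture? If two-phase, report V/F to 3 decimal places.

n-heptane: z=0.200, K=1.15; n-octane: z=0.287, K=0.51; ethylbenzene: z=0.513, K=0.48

ΣzᵢKᵢ = 0.623; Σzᵢ/Kᵢ = 1.805.
Since ΣzᵢKᵢ < 1 the mixture is below its bubble point — single liquid phase.

subcooled liquid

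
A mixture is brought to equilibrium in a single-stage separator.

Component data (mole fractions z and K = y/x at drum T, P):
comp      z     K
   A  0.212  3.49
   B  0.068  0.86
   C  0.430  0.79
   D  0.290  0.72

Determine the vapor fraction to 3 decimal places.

ψ = 0.601

Rachford–Rice: g(ψ) = Σ zᵢ(Kᵢ−1)/(1+ψ(Kᵢ−1)) = 0.
Feasibility: ΣzᵢKᵢ = 1.347, Σzᵢ/Kᵢ = 1.087 — both > 1, two phases present.
Newton–Raphson from ψ = 0.5:
  ψ = 0.500: g = 0.0296, g' = -0.317 → ψ = 0.593
  ψ = 0.593: g = 0.0021, g' = -0.273 → ψ = 0.601
Converged at ψ = 0.601.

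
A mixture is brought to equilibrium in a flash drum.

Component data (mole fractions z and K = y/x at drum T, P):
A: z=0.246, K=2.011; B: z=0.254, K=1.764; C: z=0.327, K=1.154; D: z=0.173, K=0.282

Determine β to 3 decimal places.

Let β = V/F and solve Σ zᵢ(Kᵢ−1)/(1+β(Kᵢ−1)) = 0.
Check two-phase: ΣzᵢKᵢ = 1.369 > 1 and Σzᵢ/Kᵢ = 1.163 > 1, so g(0) = 0.369 > 0 and g(1) = -0.163 < 0.
Newton iteration, β⁰ = 0.5:
  β = 0.500: g = 0.1586, g' = -0.412 → β = 0.885
  β = 0.885: g = -0.0491, g' = -0.799 → β = 0.823
  β = 0.823: g = -0.0042, g' = -0.670 → β = 0.817
Converged at β = 0.817.

β = 0.817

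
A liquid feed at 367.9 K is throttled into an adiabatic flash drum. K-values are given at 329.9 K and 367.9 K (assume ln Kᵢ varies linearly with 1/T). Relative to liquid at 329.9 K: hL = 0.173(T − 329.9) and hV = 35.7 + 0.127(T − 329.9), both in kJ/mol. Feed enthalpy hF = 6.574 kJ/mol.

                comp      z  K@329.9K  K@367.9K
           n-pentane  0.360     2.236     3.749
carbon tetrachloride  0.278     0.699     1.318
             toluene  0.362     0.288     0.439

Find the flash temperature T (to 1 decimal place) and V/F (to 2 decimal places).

Adiabatic flash: solve Rachford–Rice at each trial T, then check hF = ψ·hV(T) + (1−ψ)·hL(T).
  T = 329.9 K: K = (2.236, 0.699, 0.288), RR gives ψ = 0.149, H_out = 5.309 kJ/mol
  T = 367.9 K: K = (3.749, 1.318, 0.439), RR gives ψ = 0.817, H_out = 34.320 kJ/mol
  T = 348.9 K: K = (2.936, 0.977, 0.360), RR gives ψ = 0.510, H_out = 21.045 kJ/mol
  T = 339.4 K: K = (2.572, 0.830, 0.323), RR gives ψ = 0.340, H_out = 13.646 kJ/mol
  T = 334.6 K: K = (2.399, 0.762, 0.305), RR gives ψ = 0.247, H_out = 9.589 kJ/mol
  T = 332.2 K: K = (2.315, 0.729, 0.296), RR gives ψ = 0.198, H_out = 7.449 kJ/mol
  T = 331.0 K: K = (2.273, 0.713, 0.292), RR gives ψ = 0.173, H_out = 6.344 kJ/mol
Linear interpolation between T = 331.0 (H_out = 6.344) and T = 332.2 (H_out = 7.449) on hF = 6.574 gives T ≈ 331.2 K, at which ψ = 0.18.

T = 331.2 K, V/F = 0.18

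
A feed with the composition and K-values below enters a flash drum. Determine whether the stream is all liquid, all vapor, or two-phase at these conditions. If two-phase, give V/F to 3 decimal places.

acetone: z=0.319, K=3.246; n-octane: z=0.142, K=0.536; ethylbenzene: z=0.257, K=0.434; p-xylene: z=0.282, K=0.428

two-phase, V/F = 0.279

ΣzᵢKᵢ = 1.344; Σzᵢ/Kᵢ = 1.614.
Both exceed 1, so a two-phase solution exists.
Rachford–Rice: g(ψ) = Σ zᵢ(Kᵢ−1)/(1+ψ(Kᵢ−1)) = 0.
Iterate (Newton) starting at ψ = 0.46:
  ψ = 0.460: g = -0.1469, g' = -0.759 → ψ = 0.266
  ψ = 0.266: g = 0.0115, g' = -0.912 → ψ = 0.279
Converged at ψ = 0.279.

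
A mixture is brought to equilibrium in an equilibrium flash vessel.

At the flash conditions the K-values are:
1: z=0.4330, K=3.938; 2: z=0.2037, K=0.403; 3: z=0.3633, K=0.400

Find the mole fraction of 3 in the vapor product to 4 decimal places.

y_3 = 0.2131

Newton–Raphson from ψ = 0.36:
  ψ = 0.3600: g = 0.18531, g' = -1.2133 → ψ = 0.5127
  ψ = 0.5127: g = 0.01747, g' = -1.0186 → ψ = 0.5299
  ψ = 0.5299: g = 0.00009, g' = -1.0082 → ψ = 0.5300
Converged at ψ = 0.5300.
Compositions from xᵢ = zᵢ/(1+ψ(Kᵢ−1)), yᵢ = Kᵢxᵢ:
  1: x = 0.1693, y = 0.6668
  2: x = 0.2980, y = 0.1201
  3: x = 0.5327, y = 0.2131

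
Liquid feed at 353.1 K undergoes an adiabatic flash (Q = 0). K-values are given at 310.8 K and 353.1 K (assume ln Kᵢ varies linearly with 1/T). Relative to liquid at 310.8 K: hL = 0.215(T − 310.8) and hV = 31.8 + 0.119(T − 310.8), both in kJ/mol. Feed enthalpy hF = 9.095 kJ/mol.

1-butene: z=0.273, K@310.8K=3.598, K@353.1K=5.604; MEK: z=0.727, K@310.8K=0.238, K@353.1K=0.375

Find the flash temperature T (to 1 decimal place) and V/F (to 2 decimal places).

T = 328.9 K, V/F = 0.17

Adiabatic flash: solve Rachford–Rice at each trial T, then check hF = ψ·hV(T) + (1−ψ)·hL(T).
  T = 310.8 K: K = (3.598, 0.238), RR gives ψ = 0.078, H_out = 2.494 kJ/mol
  T = 353.1 K: K = (5.604, 0.375), RR gives ψ = 0.279, H_out = 16.831 kJ/mol
  T = 332.0 K: K = (4.557, 0.303), RR gives ψ = 0.187, H_out = 10.136 kJ/mol
  T = 321.4 K: K = (4.065, 0.270), RR gives ψ = 0.137, H_out = 6.485 kJ/mol
  T = 326.7 K: K = (4.308, 0.286), RR gives ψ = 0.163, H_out = 8.344 kJ/mol
  T = 329.4 K: K = (4.434, 0.295), RR gives ψ = 0.175, H_out = 9.265 kJ/mol
  T = 328.0 K: K = (4.368, 0.290), RR gives ψ = 0.169, H_out = 8.790 kJ/mol
Linear interpolation between T = 328.0 (H_out = 8.790) and T = 329.4 (H_out = 9.265) on hF = 9.095 gives T ≈ 328.9 K, at which ψ = 0.17.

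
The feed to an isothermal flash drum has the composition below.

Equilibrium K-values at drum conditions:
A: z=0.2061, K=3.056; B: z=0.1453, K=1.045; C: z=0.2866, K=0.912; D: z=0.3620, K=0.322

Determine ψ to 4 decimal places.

Newton–Raphson from ψ = 0.37:
  ψ = 0.3700: g = -0.10660, g' = -0.5802 → ψ = 0.1863
  ψ = 0.1863: g = 0.00633, g' = -0.6761 → ψ = 0.1956
  ψ = 0.1956: g = 0.00004, g' = -0.6669 → ψ = 0.1957
Converged at ψ = 0.1957.

ψ = 0.1957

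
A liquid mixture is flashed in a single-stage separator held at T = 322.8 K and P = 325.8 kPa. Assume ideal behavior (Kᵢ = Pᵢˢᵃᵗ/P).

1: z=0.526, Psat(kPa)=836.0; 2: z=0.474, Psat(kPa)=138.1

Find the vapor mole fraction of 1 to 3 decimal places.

Raoult's law: Kᵢ = Pᵢˢᵃᵗ/P = Pᵢˢᵃᵗ/325.8.
  K_1 = 836.0/325.8 = 2.56599, K_2 = 138.1/325.8 = 0.42388
Newton iteration, ψ⁰ = 0.7:
  ψ = 0.700: g = -0.0647, g' = -0.735 → ψ = 0.612
  ψ = 0.612: g = -0.0012, g' = -0.712 → ψ = 0.610
Converged at ψ = 0.610.
Compositions from xᵢ = zᵢ/(1+ψ(Kᵢ−1)), yᵢ = Kᵢxᵢ:
  1: x = 0.269, y = 0.690
  2: x = 0.731, y = 0.310

y_1 = 0.690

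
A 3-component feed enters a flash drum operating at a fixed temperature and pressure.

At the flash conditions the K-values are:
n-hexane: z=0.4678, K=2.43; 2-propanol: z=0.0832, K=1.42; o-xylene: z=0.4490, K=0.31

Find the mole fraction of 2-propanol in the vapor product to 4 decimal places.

y_2-propanol = 0.0999

Material balance + equilibrium reduce to Σ zᵢ(Kᵢ−1)/(1+ψ(Kᵢ−1)) = 0.
g(0) = ΣzᵢKᵢ − 1 = 0.3941 and g(1) = 1 − Σzᵢ/Kᵢ = -0.6995, so a root lies in (0, 1).
Iterate (Newton) starting at ψ = 0.5:
  ψ = 0.5000: g = -0.05405, g' = -0.8335 → ψ = 0.4352
  ψ = 0.4352: g = -0.00085, g' = -0.8106 → ψ = 0.4341
Converged at ψ = 0.4341.
Compositions from xᵢ = zᵢ/(1+ψ(Kᵢ−1)), yᵢ = Kᵢxᵢ:
  n-hexane: x = 0.2886, y = 0.7014
  2-propanol: x = 0.0704, y = 0.0999
  o-xylene: x = 0.6410, y = 0.1987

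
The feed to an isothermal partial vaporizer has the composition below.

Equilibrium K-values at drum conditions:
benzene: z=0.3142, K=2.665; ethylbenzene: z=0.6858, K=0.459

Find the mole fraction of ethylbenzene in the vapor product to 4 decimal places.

y_ethylbenzene = 0.3464

Rachford–Rice: g(ψ) = Σ zᵢ(Kᵢ−1)/(1+ψ(Kᵢ−1)) = 0.
Check two-phase: ΣzᵢKᵢ = 1.1521 > 1 and Σzᵢ/Kᵢ = 1.6120 > 1, so g(0) = 0.1521 > 0 and g(1) = -0.6120 < 0.
Binary case is linear: z₁(K₁−1)(1+ψ(K₂−1)) + z₂(K₂−1)(1+ψ(K₁−1)) = 0
⇒ ψ = [z₁(K₁−1)+z₂(K₂−1)] / [−(K₁−1)(K₂−1)] = 0.15213/0.90076 = 0.1689
Compositions from xᵢ = zᵢ/(1+ψ(Kᵢ−1)), yᵢ = Kᵢxᵢ:
  benzene: x = 0.2452, y = 0.6536
  ethylbenzene: x = 0.7548, y = 0.3464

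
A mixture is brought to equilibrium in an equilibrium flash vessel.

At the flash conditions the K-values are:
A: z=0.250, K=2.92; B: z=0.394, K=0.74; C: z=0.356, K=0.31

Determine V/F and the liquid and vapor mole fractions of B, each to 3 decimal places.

Newton–Raphson from V/F = 0.5:
  V/F = 0.500: g = -0.2479, g' = -0.670 → V/F = 0.130
  V/F = 0.130: g = 0.0082, g' = -0.823 → V/F = 0.140
Converged at V/F = 0.140.
Compositions from xᵢ = zᵢ/(1+V/F(Kᵢ−1)), yᵢ = Kᵢxᵢ:
  A: x = 0.197, y = 0.575
  B: x = 0.409, y = 0.303
  C: x = 0.394, y = 0.122

V/F = 0.140, x_B = 0.409, y_B = 0.303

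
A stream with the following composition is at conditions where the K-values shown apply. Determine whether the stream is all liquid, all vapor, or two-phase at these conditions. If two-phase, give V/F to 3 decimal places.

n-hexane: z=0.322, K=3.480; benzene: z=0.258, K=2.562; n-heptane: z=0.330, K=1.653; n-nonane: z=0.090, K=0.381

ΣzᵢKᵢ = 2.361; Σzᵢ/Kᵢ = 0.629.
Since Σzᵢ/Kᵢ < 1 the mixture is above its dew point — single vapor phase.

all vapor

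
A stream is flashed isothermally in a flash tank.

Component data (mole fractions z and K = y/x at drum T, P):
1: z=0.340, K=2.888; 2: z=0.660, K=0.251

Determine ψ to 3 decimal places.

Binary case is linear: z₁(K₁−1)(1+ψ(K₂−1)) + z₂(K₂−1)(1+ψ(K₁−1)) = 0
⇒ ψ = [z₁(K₁−1)+z₂(K₂−1)] / [−(K₁−1)(K₂−1)] = 0.1476/1.4141 = 0.104

ψ = 0.104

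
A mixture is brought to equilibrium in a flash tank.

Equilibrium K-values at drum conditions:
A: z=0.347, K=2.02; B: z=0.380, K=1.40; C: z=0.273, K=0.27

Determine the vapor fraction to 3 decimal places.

Rachford–Rice: g(ψ) = Σ zᵢ(Kᵢ−1)/(1+ψ(Kᵢ−1)) = 0.
Feasibility: ΣzᵢKᵢ = 1.307, Σzᵢ/Kᵢ = 1.454 — both > 1, two phases present.
Iterate (Newton) starting at ψ = 0.69:
  ψ = 0.690: g = -0.0747, g' = -0.752 → ψ = 0.591
  ψ = 0.591: g = -0.0066, g' = -0.630 → ψ = 0.580
Converged at ψ = 0.580.

ψ = 0.580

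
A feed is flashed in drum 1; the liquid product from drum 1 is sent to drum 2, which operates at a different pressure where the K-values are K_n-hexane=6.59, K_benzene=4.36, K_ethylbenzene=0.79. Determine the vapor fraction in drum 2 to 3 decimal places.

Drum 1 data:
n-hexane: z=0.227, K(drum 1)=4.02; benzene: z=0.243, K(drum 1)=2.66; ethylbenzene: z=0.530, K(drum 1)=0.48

Drum 1:
Let ψ₁ = V/F and solve Σ zᵢ(Kᵢ−1)/(1+ψ₁(Kᵢ−1)) = 0.
Check two-phase: ΣzᵢKᵢ = 1.813 > 1 and Σzᵢ/Kᵢ = 1.252 > 1, so g(0) = 0.813 > 0 and g(1) = -0.252 < 0.
Newton–Raphson from ψ₁ = 0.5:
  ψ₁ = 0.500: g = 0.1211, g' = -0.790 → ψ₁ = 0.653
  ψ₁ = 0.653: g = 0.0067, g' = -0.717 → ψ₁ = 0.663
Converged at ψ₁ = 0.663.
Drum-1 compositions:
  n-hexane: x = 0.076, y = 0.304
  benzene: x = 0.116, y = 0.308
  ethylbenzene: x = 0.809, y = 0.388
Drum-2 feed = drum-1 liquid: z₂ = (0.0756, 0.1157, 0.8087).
Drum 2:
Iterate (Newton) starting at ψ₂ = 0.5:
  ψ₂ = 0.500: g = 0.0667, g' = -0.391 → ψ₂ = 0.671
  ψ₂ = 0.671: g = 0.0108, g' = -0.276 → ψ₂ = 0.710
  ψ₂ = 0.710: g = 0.0003, g' = -0.259 → ψ₂ = 0.711
Converged at ψ₂ = 0.711.
  n-hexane: x = 0.015, y = 0.100
  benzene: x = 0.034, y = 0.149
  ethylbenzene: x = 0.951, y = 0.751

V/F (drum 2) = 0.711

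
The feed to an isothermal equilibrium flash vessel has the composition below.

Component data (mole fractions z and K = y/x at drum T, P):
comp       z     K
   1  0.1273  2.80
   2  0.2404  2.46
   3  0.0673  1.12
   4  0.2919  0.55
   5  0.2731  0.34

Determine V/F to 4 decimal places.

Rachford–Rice: g(V/F) = Σ zᵢ(Kᵢ−1)/(1+V/F(Kᵢ−1)) = 0.
Check two-phase: ΣzᵢKᵢ = 1.2766 > 1 and Σzᵢ/Kᵢ = 1.5372 > 1, so g(0) = 0.2766 > 0 and g(1) = -0.5372 < 0.
Newton–Raphson from V/F = 0.67:
  V/F = 0.6700: g = -0.22242, g' = -0.7200 → V/F = 0.3611
  V/F = 0.3611: g = -0.01705, g' = -0.6614 → V/F = 0.3353
  V/F = 0.3353: g = 0.00011, g' = -0.6704 → V/F = 0.3355
Converged at V/F = 0.3355.

V/F = 0.3355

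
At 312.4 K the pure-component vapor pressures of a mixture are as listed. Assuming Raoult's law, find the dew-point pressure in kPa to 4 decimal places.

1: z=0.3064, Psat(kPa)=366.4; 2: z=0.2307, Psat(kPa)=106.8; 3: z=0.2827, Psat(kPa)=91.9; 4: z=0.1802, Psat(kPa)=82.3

At the dew point ψ → 1, so Σzᵢ/Kᵢ = 1 with Kᵢ = Pᵢˢᵃᵗ/P ⇒ 1/P = Σzᵢ/Pᵢˢᵃᵗ.
1/P = 0.3064/366.4 + 0.2307/106.8 + 0.2827/91.9 + 0.1802/82.3 = 0.0082621 ⇒ P = 121.0349 kPa

Pdew = 121.0349 kPa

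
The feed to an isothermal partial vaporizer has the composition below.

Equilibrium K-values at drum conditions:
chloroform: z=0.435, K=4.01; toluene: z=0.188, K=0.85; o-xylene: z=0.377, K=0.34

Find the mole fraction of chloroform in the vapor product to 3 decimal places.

y_chloroform = 0.606

Iterate (Newton) starting at ψ = 0.5:
  ψ = 0.500: g = 0.1208, g' = -0.999 → ψ = 0.621
  ψ = 0.621: g = 0.0036, g' = -0.955 → ψ = 0.625
Converged at ψ = 0.625.
Compositions from xᵢ = zᵢ/(1+ψ(Kᵢ−1)), yᵢ = Kᵢxᵢ:
  chloroform: x = 0.151, y = 0.606
  toluene: x = 0.207, y = 0.176
  o-xylene: x = 0.642, y = 0.218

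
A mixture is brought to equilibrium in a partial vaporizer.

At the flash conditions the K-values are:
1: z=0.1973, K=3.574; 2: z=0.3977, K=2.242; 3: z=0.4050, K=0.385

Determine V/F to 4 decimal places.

Rachford–Rice: g(V/F) = Σ zᵢ(Kᵢ−1)/(1+V/F(Kᵢ−1)) = 0.
g(0) = ΣzᵢKᵢ − 1 = 0.7527 and g(1) = 1 − Σzᵢ/Kᵢ = -0.2845, so a root lies in (0, 1).
Newton iteration, V/F⁰ = 0.5:
  V/F = 0.5000: g = 0.16710, g' = -0.8028 → V/F = 0.7081
  V/F = 0.7081: g = 0.00148, g' = -0.8184 → V/F = 0.7100
Converged at V/F = 0.7099.

V/F = 0.7099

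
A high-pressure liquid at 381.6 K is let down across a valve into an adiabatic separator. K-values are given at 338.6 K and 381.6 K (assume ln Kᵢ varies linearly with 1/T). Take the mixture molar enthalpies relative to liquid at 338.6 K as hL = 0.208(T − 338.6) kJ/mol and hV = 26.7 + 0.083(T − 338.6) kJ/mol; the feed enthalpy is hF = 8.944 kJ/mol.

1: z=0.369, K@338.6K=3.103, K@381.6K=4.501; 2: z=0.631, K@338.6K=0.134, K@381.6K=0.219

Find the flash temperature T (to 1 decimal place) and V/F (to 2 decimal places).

T = 357.2 K, V/F = 0.21

Adiabatic flash: solve Rachford–Rice at each trial T, then check hF = ψ·hV(T) + (1−ψ)·hL(T).
  T = 338.6 K: K = (3.103, 0.134), RR gives ψ = 0.126, H_out = 3.366 kJ/mol
  T = 381.6 K: K = (4.501, 0.219), RR gives ψ = 0.292, H_out = 15.176 kJ/mol
  T = 360.1 K: K = (3.779, 0.174), RR gives ψ = 0.220, H_out = 9.745 kJ/mol
  T = 349.4 K: K = (3.436, 0.153), RR gives ψ = 0.177, H_out = 6.729 kJ/mol
  T = 354.8 K: K = (3.608, 0.164), RR gives ψ = 0.199, H_out = 8.284 kJ/mol
  T = 357.5 K: K = (3.695, 0.169), RR gives ψ = 0.210, H_out = 9.035 kJ/mol
  T = 356.1 K: K = (3.649, 0.166), RR gives ψ = 0.204, H_out = 8.648 kJ/mol
Linear interpolation between T = 356.1 (H_out = 8.648) and T = 357.5 (H_out = 9.035) on hF = 8.944 gives T ≈ 357.2 K, at which ψ = 0.21.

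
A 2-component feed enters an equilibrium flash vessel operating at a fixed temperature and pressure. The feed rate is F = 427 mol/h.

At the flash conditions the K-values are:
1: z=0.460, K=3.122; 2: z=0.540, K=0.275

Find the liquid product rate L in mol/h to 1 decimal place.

L = 264.7 mol/h

Material balance + equilibrium reduce to Σ zᵢ(Kᵢ−1)/(1+ψ(Kᵢ−1)) = 0.
Check two-phase: ΣzᵢKᵢ = 1.585 > 1 and Σzᵢ/Kᵢ = 2.111 > 1, so g(0) = 0.585 > 0 and g(1) = -1.111 < 0.
Newton–Raphson from ψ = 0.5:
  ψ = 0.500: g = -0.1405, g' = -1.186 → ψ = 0.382
  ψ = 0.382: g = -0.0018, g' = -1.175 → ψ = 0.380
Converged at ψ = 0.380.
Then V = ψ·F = 0.3800·427 = 162.3 mol/h and L = F − V = 264.7 mol/h.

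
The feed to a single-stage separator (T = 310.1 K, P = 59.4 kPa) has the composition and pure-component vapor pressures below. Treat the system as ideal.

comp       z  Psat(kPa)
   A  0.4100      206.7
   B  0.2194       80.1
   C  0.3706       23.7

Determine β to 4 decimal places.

β = 0.7637

Raoult's law: Kᵢ = Pᵢˢᵃᵗ/P = Pᵢˢᵃᵗ/59.4.
  K_A = 206.7/59.4 = 3.479798, K_B = 80.1/59.4 = 1.348485, K_C = 23.7/59.4 = 0.398990
Material balance + equilibrium reduce to Σ zᵢ(Kᵢ−1)/(1+β(Kᵢ−1)) = 0.
Feasibility: ΣzᵢKᵢ = 1.8704, Σzᵢ/Kᵢ = 1.2094 — both > 1, two phases present.
Iterate (Newton) starting at β = 0.63:
  β = 0.6300: g = 0.10104, g' = -0.7487 → β = 0.7650
  β = 0.7650: g = -0.00095, g' = -0.7757 → β = 0.7637
Converged at β = 0.7637.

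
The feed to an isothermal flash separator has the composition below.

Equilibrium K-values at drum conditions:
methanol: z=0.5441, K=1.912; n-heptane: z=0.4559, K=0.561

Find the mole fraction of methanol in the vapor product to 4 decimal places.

Rachford–Rice: g(β) = Σ zᵢ(Kᵢ−1)/(1+β(Kᵢ−1)) = 0.
Check two-phase: ΣzᵢKᵢ = 1.2961 > 1 and Σzᵢ/Kᵢ = 1.0972 > 1, so g(0) = 0.2961 > 0 and g(1) = -0.0972 < 0.
Newton iteration, β⁰ = 0.5:
  β = 0.5000: g = 0.08438, g' = -0.3577 → β = 0.7359
  β = 0.7359: g = 0.00128, g' = -0.3538 → β = 0.7395
Converged at β = 0.7395.
Compositions from xᵢ = zᵢ/(1+β(Kᵢ−1)), yᵢ = Kᵢxᵢ:
  methanol: x = 0.3249, y = 0.6213
  n-heptane: x = 0.6751, y = 0.3787

y_methanol = 0.6213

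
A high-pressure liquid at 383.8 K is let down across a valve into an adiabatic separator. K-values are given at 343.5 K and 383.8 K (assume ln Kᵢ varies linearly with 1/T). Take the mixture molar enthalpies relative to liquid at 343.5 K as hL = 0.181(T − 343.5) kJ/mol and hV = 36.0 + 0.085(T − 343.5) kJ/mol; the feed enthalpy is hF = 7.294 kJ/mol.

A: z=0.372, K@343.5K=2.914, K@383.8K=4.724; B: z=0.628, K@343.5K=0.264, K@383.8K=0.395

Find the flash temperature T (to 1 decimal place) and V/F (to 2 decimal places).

Adiabatic flash: solve Rachford–Rice at each trial T, then check hF = ψ·hV(T) + (1−ψ)·hL(T).
  T = 343.5 K: K = (2.914, 0.264), RR gives ψ = 0.177, H_out = 6.384 kJ/mol
  T = 383.8 K: K = (4.724, 0.395), RR gives ψ = 0.446, H_out = 21.633 kJ/mol
  T = 363.6 K: K = (3.758, 0.326), RR gives ψ = 0.325, H_out = 14.695 kJ/mol
  T = 353.6 K: K = (3.323, 0.295), RR gives ψ = 0.257, H_out = 10.832 kJ/mol
  T = 348.6 K: K = (3.117, 0.279), RR gives ψ = 0.219, H_out = 8.716 kJ/mol
  T = 346.1 K: K = (3.016, 0.272), RR gives ψ = 0.199, H_out = 7.598 kJ/mol
  T = 344.8 K: K = (2.965, 0.268), RR gives ψ = 0.188, H_out = 6.998 kJ/mol
Linear interpolation between T = 344.8 (H_out = 6.998) and T = 346.1 (H_out = 7.598) on hF = 7.294 gives T ≈ 345.4 K, at which ψ = 0.19.

T = 345.4 K, V/F = 0.19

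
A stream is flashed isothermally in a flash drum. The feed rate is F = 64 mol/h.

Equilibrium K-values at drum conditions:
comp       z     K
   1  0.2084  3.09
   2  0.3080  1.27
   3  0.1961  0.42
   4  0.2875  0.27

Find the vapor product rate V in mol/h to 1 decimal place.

Material balance + equilibrium reduce to Σ zᵢ(Kᵢ−1)/(1+V/F(Kᵢ−1)) = 0.
g(0) = ΣzᵢKᵢ − 1 = 0.1951 and g(1) = 1 − Σzᵢ/Kᵢ = -0.8417, so a root lies in (0, 1).
Newton–Raphson from V/F = 0.66:
  V/F = 0.6600: g = -0.33565, g' = -0.9207 → V/F = 0.2954
  V/F = 0.2954: g = -0.05854, g' = -0.7123 → V/F = 0.2133
  V/F = 0.2133: g = 0.00155, g' = -0.7564 → V/F = 0.2153
Converged at V/F = 0.2153.
Then V = V/F·F = 0.2153·64 = 13.8 mol/h and L = F − V = 50.2 mol/h.

V = 13.8 mol/h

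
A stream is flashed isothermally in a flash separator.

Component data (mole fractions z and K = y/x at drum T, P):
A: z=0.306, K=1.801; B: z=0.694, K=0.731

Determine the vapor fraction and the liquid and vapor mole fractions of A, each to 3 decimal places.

ψ = 0.271, x_A = 0.251, y_A = 0.453

Let ψ = V/F and solve Σ zᵢ(Kᵢ−1)/(1+ψ(Kᵢ−1)) = 0.
Feasibility: ΣzᵢKᵢ = 1.058, Σzᵢ/Kᵢ = 1.119 — both > 1, two phases present.
Binary case is linear: z₁(K₁−1)(1+ψ(K₂−1)) + z₂(K₂−1)(1+ψ(K₁−1)) = 0
⇒ ψ = [z₁(K₁−1)+z₂(K₂−1)] / [−(K₁−1)(K₂−1)] = 0.0584/0.2155 = 0.271
Compositions from xᵢ = zᵢ/(1+ψ(Kᵢ−1)), yᵢ = Kᵢxᵢ:
  A: x = 0.251, y = 0.453
  B: x = 0.749, y = 0.547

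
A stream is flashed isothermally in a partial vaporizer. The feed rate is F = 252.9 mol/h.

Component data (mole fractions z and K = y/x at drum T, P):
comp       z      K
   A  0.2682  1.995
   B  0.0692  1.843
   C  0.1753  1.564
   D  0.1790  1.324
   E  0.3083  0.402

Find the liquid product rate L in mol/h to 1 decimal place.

Let ψ = V/F and solve Σ zᵢ(Kᵢ−1)/(1+ψ(Kᵢ−1)) = 0.
Check two-phase: ΣzᵢKᵢ = 1.2977 > 1 and Σzᵢ/Kᵢ = 1.1862 > 1, so g(0) = 0.2977 > 0 and g(1) = -0.1862 < 0.
Newton iteration, ψ⁰ = 0.5:
  ψ = 0.5000: g = 0.08327, g' = -0.4149 → ψ = 0.7007
  ψ = 0.7007: g = -0.00528, g' = -0.4794 → ψ = 0.6897
  ψ = 0.6897: g = -0.00003, g' = -0.4738 → ψ = 0.6896
Converged at ψ = 0.6896.
Then V = ψ·F = 0.6896·252.9 = 174.4 mol/h and L = F − V = 78.5 mol/h.

L = 78.5 mol/h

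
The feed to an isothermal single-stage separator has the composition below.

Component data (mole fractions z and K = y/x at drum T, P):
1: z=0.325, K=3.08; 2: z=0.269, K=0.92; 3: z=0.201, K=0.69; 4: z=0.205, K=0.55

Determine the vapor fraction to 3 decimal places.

Material balance + equilibrium reduce to Σ zᵢ(Kᵢ−1)/(1+ψ(Kᵢ−1)) = 0.
Check two-phase: ΣzᵢKᵢ = 1.500 > 1 and Σzᵢ/Kᵢ = 1.062 > 1, so g(0) = 0.500 > 0 and g(1) = -0.062 < 0.
Newton iteration, ψ⁰ = 0.5:
  ψ = 0.500: g = 0.1162, g' = -0.436 → ψ = 0.767
  ψ = 0.767: g = 0.0151, g' = -0.341 → ψ = 0.811
Converged at ψ = 0.811.

ψ = 0.811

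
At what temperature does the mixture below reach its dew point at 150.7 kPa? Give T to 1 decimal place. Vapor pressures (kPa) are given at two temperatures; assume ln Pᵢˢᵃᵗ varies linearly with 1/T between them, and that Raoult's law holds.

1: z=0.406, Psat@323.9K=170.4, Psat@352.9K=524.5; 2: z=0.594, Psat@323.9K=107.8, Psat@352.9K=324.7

Dew-point temperature: Σzᵢ·P/Pᵢˢᵃᵗ(T) = 1. Interpolate ln Pᵢˢᵃᵗ = aᵢ + bᵢ/T.
  T = 323.9 K: ΣzᵢP/Pᵢˢᵃᵗ = 1.1894
  T = 352.9 K: ΣzᵢP/Pᵢˢᵃᵗ = 0.3923
  T = 338.4 K: ΣzᵢP/Pᵢˢᵃᵗ = 0.6671
  T = 331.1 K: ΣzᵢP/Pᵢˢᵃᵗ = 0.8869
  T = 327.5 K: ΣzᵢP/Pᵢˢᵃᵗ = 1.0254
  T = 329.3 K: ΣzᵢP/Pᵢˢᵃᵗ = 0.9533
Interpolating between 327.5 K and 329.3 K gives T ≈ 328.1 K.

T = 328.1 K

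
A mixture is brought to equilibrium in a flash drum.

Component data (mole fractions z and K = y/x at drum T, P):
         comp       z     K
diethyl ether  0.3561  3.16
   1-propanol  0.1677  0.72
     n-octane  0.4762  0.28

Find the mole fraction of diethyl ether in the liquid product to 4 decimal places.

Material balance + equilibrium reduce to Σ zᵢ(Kᵢ−1)/(1+ψ(Kᵢ−1)) = 0.
Feasibility: ΣzᵢKᵢ = 1.3794, Σzᵢ/Kᵢ = 2.0463 — both > 1, two phases present.
Newton–Raphson from ψ = 0.65:
  ψ = 0.6500: g = -0.38193, g' = -1.1794 → ψ = 0.3262
  ψ = 0.3262: g = -0.04850, g' = -1.0094 → ψ = 0.2781
  ψ = 0.2781: g = 0.00089, g' = -1.0498 → ψ = 0.2790
Converged at ψ = 0.2790.
Compositions from xᵢ = zᵢ/(1+ψ(Kᵢ−1)), yᵢ = Kᵢxᵢ:
  diethyl ether: x = 0.2222, y = 0.7022
  1-propanol: x = 0.1819, y = 0.1310
  n-octane: x = 0.5959, y = 0.1668

x_diethyl ether = 0.2222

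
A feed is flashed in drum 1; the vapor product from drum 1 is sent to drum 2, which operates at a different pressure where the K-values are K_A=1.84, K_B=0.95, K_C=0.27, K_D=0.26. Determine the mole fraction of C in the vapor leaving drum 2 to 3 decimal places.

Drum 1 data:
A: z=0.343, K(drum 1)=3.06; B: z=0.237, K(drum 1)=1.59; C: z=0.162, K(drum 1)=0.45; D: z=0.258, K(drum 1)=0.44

Drum 1:
Material balance + equilibrium reduce to Σ zᵢ(Kᵢ−1)/(1+ψ₁(Kᵢ−1)) = 0.
g(0) = ΣzᵢKᵢ − 1 = 0.613 and g(1) = 1 − Σzᵢ/Kᵢ = -0.208, so a root lies in (0, 1).
Newton–Raphson from ψ₁ = 0.5:
  ψ₁ = 0.500: g = 0.1325, g' = -0.652 → ψ₁ = 0.703
  ψ₁ = 0.703: g = 0.0037, g' = -0.634 → ψ₁ = 0.709
Converged at ψ₁ = 0.709.
Drum-1 compositions:
  A: x = 0.139, y = 0.427
  B: x = 0.167, y = 0.266
  C: x = 0.266, y = 0.120
  D: x = 0.428, y = 0.188
Drum-2 feed = drum-1 vapor: z₂ = (0.4265, 0.2657, 0.1195, 0.1883).
Drum 2:
Rachford–Rice: g(ψ₂) = Σ zᵢ(Kᵢ−1)/(1+ψ₂(Kᵢ−1)) = 0.
g(0) = ΣzᵢKᵢ − 1 = 0.118 and g(1) = 1 − Σzᵢ/Kᵢ = -0.678, so a root lies in (0, 1).
Newton–Raphson from ψ₂ = 0.35:
  ψ₂ = 0.350: g = -0.0419, g' = -0.483 → ψ₂ = 0.263
  ψ₂ = 0.263: g = -0.0011, g' = -0.459 → ψ₂ = 0.261
Converged at ψ₂ = 0.261.
  A: x = 0.350, y = 0.644
  B: x = 0.269, y = 0.256
  C: x = 0.148, y = 0.040
  D: x = 0.233, y = 0.061

y_C (drum 2) = 0.040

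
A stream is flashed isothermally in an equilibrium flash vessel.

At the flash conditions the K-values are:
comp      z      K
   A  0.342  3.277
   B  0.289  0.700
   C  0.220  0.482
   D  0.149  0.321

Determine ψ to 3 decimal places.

ψ = 0.436

Newton iteration, ψ⁰ = 0.5:
  ψ = 0.500: g = -0.0448, g' = -0.689 → ψ = 0.435
  ψ = 0.435: g = 0.0009, g' = -0.719 → ψ = 0.436
Converged at ψ = 0.436.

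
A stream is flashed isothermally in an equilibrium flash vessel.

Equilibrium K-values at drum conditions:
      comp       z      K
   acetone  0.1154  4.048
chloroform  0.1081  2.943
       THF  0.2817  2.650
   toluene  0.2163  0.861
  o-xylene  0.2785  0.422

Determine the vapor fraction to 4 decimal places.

Let ψ = V/F and solve Σ zᵢ(Kᵢ−1)/(1+ψ(Kᵢ−1)) = 0.
g(0) = ΣzᵢKᵢ − 1 = 0.8355 and g(1) = 1 − Σzᵢ/Kᵢ = -0.0827, so a root lies in (0, 1).
Iterate (Newton) starting at ψ = 0.5:
  ψ = 0.5000: g = 0.24187, g' = -0.6924 → ψ = 0.8493
  ψ = 0.8493: g = 0.02055, g' = -0.6387 → ψ = 0.8815
  ψ = 0.8815: g = -0.00023, g' = -0.6538 → ψ = 0.8811
Converged at ψ = 0.8811.

ψ = 0.8811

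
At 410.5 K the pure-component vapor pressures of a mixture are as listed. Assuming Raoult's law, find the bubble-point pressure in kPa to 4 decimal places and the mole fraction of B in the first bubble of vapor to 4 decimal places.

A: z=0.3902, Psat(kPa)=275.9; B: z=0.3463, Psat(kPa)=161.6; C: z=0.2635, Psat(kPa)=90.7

At the bubble point ψ → 0, so ΣzᵢKᵢ = 1 with Kᵢ = Pᵢˢᵃᵗ/P ⇒ P = ΣzᵢPᵢˢᵃᵗ.
P = 0.3902·275.9 + 0.3463·161.6 + 0.2635·90.7 = 187.5177 kPa
yᵢ = zᵢPᵢˢᵃᵗ/P ⇒ y_B = 0.3463·161.6/187.5177 = 0.2984

Pbub = 187.5177 kPa, y_B = 0.2984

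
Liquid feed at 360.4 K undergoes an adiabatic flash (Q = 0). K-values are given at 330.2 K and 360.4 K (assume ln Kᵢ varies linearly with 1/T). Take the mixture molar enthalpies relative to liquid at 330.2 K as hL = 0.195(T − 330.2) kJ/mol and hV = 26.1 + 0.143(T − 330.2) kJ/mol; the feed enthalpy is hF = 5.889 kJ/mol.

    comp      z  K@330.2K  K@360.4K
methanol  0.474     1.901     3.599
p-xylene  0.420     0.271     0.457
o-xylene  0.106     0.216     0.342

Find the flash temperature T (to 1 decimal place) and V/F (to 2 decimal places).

Adiabatic flash: solve Rachford–Rice at each trial T, then check hF = ψ·hV(T) + (1−ψ)·hL(T).
  T = 330.2 K: K = (1.901, 0.271, 0.216), RR gives ψ = 0.057, H_out = 1.478 kJ/mol
  T = 360.4 K: K = (3.599, 0.457, 0.342), RR gives ψ = 0.632, H_out = 21.380 kJ/mol
  T = 345.3 K: K = (2.652, 0.356, 0.275), RR gives ψ = 0.399, H_out = 13.038 kJ/mol
  T = 337.8 K: K = (2.256, 0.312, 0.244), RR gives ψ = 0.257, H_out = 8.076 kJ/mol
  T = 334.0 K: K = (2.073, 0.291, 0.230), RR gives ψ = 0.167, H_out = 5.062 kJ/mol
  T = 335.9 K: K = (2.163, 0.301, 0.237), RR gives ψ = 0.214, H_out = 6.626 kJ/mol
Linear interpolation between T = 334.0 (H_out = 5.062) and T = 335.9 (H_out = 6.626) on hF = 5.889 gives T ≈ 335.0 K, at which ψ = 0.19.

T = 335.0 K, V/F = 0.19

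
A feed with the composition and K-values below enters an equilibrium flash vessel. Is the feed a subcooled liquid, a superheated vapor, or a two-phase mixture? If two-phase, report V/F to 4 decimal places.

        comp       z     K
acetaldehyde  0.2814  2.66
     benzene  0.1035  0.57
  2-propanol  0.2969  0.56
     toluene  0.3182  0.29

two-phase, V/F = 0.0701

ΣzᵢKᵢ = 1.0661; Σzᵢ/Kᵢ = 1.9148.
Both exceed 1, so a two-phase solution exists.
Material balance + equilibrium reduce to Σ zᵢ(Kᵢ−1)/(1+ψ(Kᵢ−1)) = 0.
Newton iteration, ψ⁰ = 0.5:
  ψ = 0.5000: g = -0.31918, g' = -0.7426 → ψ = 0.0702
  ψ = 0.0702: g = -0.00010, g' = -0.8812 → ψ = 0.0701
Converged at ψ = 0.0701.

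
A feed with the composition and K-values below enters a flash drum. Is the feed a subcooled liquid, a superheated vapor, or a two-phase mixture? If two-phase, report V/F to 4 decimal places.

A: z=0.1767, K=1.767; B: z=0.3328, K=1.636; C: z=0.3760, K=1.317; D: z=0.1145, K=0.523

superheated vapor

ΣzᵢKᵢ = 1.4118; Σzᵢ/Kᵢ = 0.8078.
Since Σzᵢ/Kᵢ < 1 the mixture is above its dew point — single vapor phase.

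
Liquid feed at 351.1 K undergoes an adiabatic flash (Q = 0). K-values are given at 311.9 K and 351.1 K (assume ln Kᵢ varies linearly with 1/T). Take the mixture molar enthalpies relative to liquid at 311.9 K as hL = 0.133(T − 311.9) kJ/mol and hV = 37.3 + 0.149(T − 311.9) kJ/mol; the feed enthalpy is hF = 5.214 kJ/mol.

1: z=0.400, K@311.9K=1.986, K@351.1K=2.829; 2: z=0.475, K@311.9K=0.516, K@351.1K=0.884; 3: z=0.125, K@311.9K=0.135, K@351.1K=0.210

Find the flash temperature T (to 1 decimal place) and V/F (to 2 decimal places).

Adiabatic flash: solve Rachford–Rice at each trial T, then check hF = ψ·hV(T) + (1−ψ)·hL(T).
  T = 311.9 K: K = (1.986, 0.516, 0.135), RR gives ψ = 0.098, H_out = 3.666 kJ/mol
  T = 351.1 K: K = (2.829, 0.884, 0.210), RR gives ψ = 0.758, H_out = 33.963 kJ/mol
  T = 331.5 K: K = (2.395, 0.686, 0.171), RR gives ψ = 0.457, H_out = 19.786 kJ/mol
  T = 321.7 K: K = (2.187, 0.598, 0.152), RR gives ψ = 0.284, H_out = 11.929 kJ/mol
  T = 316.8 K: K = (2.086, 0.556, 0.144), RR gives ψ = 0.193, H_out = 7.873 kJ/mol
  T = 314.4 K: K = (2.037, 0.536, 0.139), RR gives ψ = 0.147, H_out = 5.836 kJ/mol
  T = 313.1 K: K = (2.010, 0.526, 0.137), RR gives ψ = 0.122, H_out = 4.715 kJ/mol
Linear interpolation between T = 313.1 (H_out = 4.715) and T = 314.4 (H_out = 5.836) on hF = 5.214 gives T ≈ 313.7 K, at which ψ = 0.13.

T = 313.7 K, V/F = 0.13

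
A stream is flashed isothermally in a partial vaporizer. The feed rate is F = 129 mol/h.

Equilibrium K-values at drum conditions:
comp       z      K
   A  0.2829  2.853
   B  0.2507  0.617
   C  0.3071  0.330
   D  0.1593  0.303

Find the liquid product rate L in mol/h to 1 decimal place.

L = 115.8 mol/h

Newton iteration, β⁰ = 0.42:
  β = 0.4200: g = -0.26295, g' = -0.7811 → β = 0.0833
  β = 0.0833: g = 0.01909, g' = -1.0100 → β = 0.1023
  β = 0.1023: g = 0.00034, g' = -0.9750 → β = 0.1026
Converged at β = 0.1026.
Then V = β·F = 0.1026·129 = 13.2 mol/h and L = F − V = 115.8 mol/h.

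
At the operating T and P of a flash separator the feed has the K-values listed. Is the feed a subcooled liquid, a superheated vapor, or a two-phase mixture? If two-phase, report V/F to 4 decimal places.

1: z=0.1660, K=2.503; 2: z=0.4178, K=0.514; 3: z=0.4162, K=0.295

ΣzᵢKᵢ = 0.7530; Σzᵢ/Kᵢ = 2.2900.
Since ΣzᵢKᵢ < 1 the mixture is below its bubble point — single liquid phase.

subcooled liquid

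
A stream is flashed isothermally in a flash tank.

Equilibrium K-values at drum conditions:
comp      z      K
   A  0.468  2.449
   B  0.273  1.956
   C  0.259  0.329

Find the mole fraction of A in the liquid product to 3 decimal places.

x_A = 0.204

Let ψ = V/F and solve Σ zᵢ(Kᵢ−1)/(1+ψ(Kᵢ−1)) = 0.
Feasibility: ΣzᵢKᵢ = 1.765, Σzᵢ/Kᵢ = 1.118 — both > 1, two phases present.
Newton–Raphson from ψ = 0.59:
  ψ = 0.590: g = 0.2448, g' = -0.707 → ψ = 0.936
  ψ = 0.936: g = -0.0419, g' = -1.090 → ψ = 0.898
  ψ = 0.898: g = -0.0019, g' = -0.995 → ψ = 0.896
Converged at ψ = 0.896.
Compositions from xᵢ = zᵢ/(1+ψ(Kᵢ−1)), yᵢ = Kᵢxᵢ:
  A: x = 0.204, y = 0.499
  B: x = 0.147, y = 0.288
  C: x = 0.649, y = 0.214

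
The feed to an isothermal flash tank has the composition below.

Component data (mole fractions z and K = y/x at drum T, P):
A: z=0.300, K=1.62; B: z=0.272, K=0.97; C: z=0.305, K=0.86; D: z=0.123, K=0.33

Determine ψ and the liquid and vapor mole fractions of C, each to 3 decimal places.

Rachford–Rice: g(ψ) = Σ zᵢ(Kᵢ−1)/(1+ψ(Kᵢ−1)) = 0.
Feasibility: ΣzᵢKᵢ = 1.053, Σzᵢ/Kᵢ = 1.193 — both > 1, two phases present.
Newton iteration, ψ⁰ = 0.5:
  ψ = 0.500: g = -0.0361, g' = -0.199 → ψ = 0.319
  ψ = 0.319: g = -0.0024, g' = -0.176 → ψ = 0.305
Converged at ψ = 0.305.
Compositions from xᵢ = zᵢ/(1+ψ(Kᵢ−1)), yᵢ = Kᵢxᵢ:
  A: x = 0.252, y = 0.409
  B: x = 0.275, y = 0.266
  C: x = 0.319, y = 0.274
  D: x = 0.155, y = 0.051

ψ = 0.305, x_C = 0.319, y_C = 0.274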